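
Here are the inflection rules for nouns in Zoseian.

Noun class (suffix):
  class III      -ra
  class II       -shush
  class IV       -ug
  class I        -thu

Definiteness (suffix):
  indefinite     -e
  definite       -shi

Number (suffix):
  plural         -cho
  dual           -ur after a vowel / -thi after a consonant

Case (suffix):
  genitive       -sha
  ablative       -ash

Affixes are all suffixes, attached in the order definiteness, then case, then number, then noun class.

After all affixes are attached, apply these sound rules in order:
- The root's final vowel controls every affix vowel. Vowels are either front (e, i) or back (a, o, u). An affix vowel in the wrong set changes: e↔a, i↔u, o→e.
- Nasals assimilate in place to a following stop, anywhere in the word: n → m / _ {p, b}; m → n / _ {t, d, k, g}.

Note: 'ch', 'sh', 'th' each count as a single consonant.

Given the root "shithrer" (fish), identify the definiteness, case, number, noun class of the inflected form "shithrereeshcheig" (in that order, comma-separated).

Segment: shithrer-e-ash-cho-ug.
definiteness: -e → indefinite.
case: -ash → ablative.
number: -cho → plural.
noun class: -ug → class IV.

indefinite, ablative, plural, class IV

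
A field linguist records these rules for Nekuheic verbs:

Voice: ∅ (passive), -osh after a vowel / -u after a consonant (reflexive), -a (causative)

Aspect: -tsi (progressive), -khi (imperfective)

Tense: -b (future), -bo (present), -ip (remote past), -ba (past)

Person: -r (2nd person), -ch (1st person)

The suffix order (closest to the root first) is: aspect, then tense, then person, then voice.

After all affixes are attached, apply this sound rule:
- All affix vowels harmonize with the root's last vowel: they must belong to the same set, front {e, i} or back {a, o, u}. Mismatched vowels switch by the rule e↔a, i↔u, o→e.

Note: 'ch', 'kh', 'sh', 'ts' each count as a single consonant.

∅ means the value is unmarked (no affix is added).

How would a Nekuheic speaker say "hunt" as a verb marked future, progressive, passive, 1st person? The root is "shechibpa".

Attach aspect progressive -tsi → shechibpatsi.
Attach tense future -b → shechibpatsib.
Attach person 1st person -ch → shechibpatsibch.
voice = passive: zero marking, form stays shechibpatsibch.
Apply vowel harmony: shechibpatsibch → shechibpatsubch.

shechibpatsubch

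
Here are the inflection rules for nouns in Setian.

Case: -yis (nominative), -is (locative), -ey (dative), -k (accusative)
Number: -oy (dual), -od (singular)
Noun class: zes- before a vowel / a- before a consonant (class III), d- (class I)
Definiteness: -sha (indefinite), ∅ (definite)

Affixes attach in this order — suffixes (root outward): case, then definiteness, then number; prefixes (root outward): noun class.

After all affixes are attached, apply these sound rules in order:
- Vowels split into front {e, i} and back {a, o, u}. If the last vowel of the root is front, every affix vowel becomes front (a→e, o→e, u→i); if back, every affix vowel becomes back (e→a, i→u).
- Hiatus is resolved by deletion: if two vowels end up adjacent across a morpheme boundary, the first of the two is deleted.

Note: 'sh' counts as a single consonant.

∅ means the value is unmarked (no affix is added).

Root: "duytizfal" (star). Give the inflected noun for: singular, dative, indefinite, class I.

Attach case dative -ey → duytizfaley.
Attach definiteness indefinite -sha → duytizfaleysha.
Attach number singular -od → duytizfaleyshaod.
Attach noun class class I d- → dduytizfaleyshaod.
Apply vowel harmony: dduytizfaleyshaod → dduytizfalayshaod.
Apply vowel deletion: dduytizfalayshaod → dduytizfalayshod.

dduytizfalayshod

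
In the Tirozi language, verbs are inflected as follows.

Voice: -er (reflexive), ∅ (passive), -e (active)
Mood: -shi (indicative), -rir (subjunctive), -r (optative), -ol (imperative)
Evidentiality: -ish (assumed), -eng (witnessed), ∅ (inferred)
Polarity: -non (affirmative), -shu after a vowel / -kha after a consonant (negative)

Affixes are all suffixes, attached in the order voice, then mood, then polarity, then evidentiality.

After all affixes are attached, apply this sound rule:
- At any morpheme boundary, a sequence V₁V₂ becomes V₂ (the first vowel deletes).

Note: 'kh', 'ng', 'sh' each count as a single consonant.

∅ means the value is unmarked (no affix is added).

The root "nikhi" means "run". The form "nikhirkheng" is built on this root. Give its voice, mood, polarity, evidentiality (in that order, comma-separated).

passive, optative, negative, witnessed

Segment: nikhi-r-kha-eng.
voice: ∅ → passive.
mood: -r → optative.
polarity: -shu/kha → negative.
evidentiality: -eng → witnessed.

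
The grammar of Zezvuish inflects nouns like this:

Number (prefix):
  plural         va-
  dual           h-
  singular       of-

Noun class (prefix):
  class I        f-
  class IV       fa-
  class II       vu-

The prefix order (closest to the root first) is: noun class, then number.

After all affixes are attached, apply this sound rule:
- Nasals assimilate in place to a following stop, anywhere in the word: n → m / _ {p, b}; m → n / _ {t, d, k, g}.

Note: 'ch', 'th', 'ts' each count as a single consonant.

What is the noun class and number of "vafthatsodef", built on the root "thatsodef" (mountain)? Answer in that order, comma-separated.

Segment: va-f-thatsodef.
noun class: f- → class I.
number: va- → plural.

class I, plural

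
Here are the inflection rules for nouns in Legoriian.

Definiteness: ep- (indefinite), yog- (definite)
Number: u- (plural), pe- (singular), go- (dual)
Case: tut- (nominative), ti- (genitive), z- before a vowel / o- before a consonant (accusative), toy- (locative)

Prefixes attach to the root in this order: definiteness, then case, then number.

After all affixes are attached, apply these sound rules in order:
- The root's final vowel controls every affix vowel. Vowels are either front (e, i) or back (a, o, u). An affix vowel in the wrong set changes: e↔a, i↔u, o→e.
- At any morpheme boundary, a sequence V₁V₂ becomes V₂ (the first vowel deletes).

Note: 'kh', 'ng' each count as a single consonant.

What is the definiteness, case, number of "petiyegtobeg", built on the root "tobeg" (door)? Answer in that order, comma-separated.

Segment: pe-ti-yog-tobeg.
definiteness: yog- → definite.
case: ti- → genitive.
number: pe- → singular.

definite, genitive, singular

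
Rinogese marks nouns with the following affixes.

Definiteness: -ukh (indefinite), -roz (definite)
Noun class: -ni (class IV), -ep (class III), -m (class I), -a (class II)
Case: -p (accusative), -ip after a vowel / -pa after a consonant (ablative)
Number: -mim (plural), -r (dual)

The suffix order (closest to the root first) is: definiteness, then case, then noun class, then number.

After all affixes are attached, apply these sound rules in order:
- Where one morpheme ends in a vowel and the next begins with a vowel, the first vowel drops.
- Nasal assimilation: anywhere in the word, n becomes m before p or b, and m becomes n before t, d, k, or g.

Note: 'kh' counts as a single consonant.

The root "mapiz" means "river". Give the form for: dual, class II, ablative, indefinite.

mapizukhpar

Attach definiteness indefinite -ukh → mapizukh.
Attach case ablative -pa (after consonant 'kh') → mapizukhpa.
Attach noun class class II -a → mapizukhpaa.
Attach number dual -r → mapizukhpaar.
Apply vowel deletion: mapizukhpaar → mapizukhpar.
Nasal assimilation: no change.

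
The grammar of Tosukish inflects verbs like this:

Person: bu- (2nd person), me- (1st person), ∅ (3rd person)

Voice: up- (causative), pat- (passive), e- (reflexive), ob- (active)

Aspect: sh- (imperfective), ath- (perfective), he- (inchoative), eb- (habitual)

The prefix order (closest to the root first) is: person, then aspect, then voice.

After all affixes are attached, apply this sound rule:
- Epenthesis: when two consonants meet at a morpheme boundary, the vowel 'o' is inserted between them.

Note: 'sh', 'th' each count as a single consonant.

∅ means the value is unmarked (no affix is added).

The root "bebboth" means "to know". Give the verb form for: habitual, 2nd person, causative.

upebobubebboth

Attach person 2nd person bu- → bubebboth.
Attach aspect habitual eb- → ebbubebboth.
Attach voice causative up- → upebbubebboth.
Apply epenthesis: upebbubebboth → upebobubebboth.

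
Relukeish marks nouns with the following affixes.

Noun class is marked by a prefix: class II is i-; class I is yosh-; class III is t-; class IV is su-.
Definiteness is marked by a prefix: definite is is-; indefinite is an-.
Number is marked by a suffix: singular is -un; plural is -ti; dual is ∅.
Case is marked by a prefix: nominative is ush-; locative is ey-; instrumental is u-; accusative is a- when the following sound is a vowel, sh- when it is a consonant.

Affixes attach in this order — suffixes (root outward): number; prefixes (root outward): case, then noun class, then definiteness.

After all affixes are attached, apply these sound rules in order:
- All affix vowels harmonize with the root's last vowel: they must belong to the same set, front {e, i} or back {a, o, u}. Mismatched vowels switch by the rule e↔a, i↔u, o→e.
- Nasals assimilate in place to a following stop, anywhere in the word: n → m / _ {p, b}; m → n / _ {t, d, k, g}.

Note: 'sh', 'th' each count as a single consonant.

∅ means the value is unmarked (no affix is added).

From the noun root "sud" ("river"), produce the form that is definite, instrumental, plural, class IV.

Attach case instrumental u- → usud.
Attach noun class class IV su- → suusud.
Attach definiteness definite is- → issuusud.
Attach number plural -ti → issuusudti.
Apply vowel harmony: issuusudti → ussuusudtu.
Nasal assimilation: no change.

ussuusudtu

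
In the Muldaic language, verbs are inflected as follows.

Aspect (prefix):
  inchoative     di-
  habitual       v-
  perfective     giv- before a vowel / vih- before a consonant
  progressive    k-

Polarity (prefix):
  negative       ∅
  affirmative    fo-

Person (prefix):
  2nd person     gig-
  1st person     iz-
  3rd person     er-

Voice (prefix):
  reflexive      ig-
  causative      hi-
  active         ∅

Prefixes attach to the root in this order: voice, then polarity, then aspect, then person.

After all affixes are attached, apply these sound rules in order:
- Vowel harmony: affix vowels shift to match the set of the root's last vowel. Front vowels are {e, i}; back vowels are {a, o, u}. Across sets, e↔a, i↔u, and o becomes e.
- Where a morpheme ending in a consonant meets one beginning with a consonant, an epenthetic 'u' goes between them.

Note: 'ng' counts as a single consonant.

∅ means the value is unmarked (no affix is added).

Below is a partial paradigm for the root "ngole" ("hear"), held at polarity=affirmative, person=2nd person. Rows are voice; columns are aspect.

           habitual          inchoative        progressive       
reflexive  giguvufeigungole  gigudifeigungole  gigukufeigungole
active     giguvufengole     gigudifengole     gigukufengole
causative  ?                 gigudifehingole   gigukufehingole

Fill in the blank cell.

Attach voice causative hi- → hingole.
Attach polarity affirmative fo- → fohingole.
Attach aspect habitual v- → vfohingole.
Attach person 2nd person gig- → gigvfohingole.
Apply vowel harmony: gigvfohingole → gigvfehingole.
Apply epenthesis: gigvfehingole → giguvufehingole.

giguvufehingole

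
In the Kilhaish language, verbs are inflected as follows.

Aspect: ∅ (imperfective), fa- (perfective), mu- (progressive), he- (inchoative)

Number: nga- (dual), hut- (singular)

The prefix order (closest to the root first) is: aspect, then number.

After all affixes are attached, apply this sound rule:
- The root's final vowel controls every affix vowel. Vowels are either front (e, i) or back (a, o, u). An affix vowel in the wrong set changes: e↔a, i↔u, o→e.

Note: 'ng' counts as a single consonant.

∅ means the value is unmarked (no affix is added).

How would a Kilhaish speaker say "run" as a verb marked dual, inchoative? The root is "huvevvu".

Attach aspect inchoative he- → hehuvevvu.
Attach number dual nga- → ngahehuvevvu.
Apply vowel harmony: ngahehuvevvu → ngahahuvevvu.

ngahahuvevvu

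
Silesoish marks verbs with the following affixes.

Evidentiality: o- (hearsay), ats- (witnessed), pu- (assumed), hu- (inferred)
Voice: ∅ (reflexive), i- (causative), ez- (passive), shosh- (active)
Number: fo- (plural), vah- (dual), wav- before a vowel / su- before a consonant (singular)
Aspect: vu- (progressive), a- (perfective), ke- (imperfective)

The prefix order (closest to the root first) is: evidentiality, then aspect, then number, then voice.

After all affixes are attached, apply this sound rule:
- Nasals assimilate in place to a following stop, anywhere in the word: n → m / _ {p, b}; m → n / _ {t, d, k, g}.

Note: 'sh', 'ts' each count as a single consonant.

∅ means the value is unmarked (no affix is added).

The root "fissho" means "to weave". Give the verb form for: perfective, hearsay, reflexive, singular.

Attach evidentiality hearsay o- → ofissho.
Attach aspect perfective a- → aofissho.
Attach number singular wav- (before vowel 'a') → wavaofissho.
voice = reflexive: zero marking, form stays wavaofissho.
Nasal assimilation: no change.

wavaofissho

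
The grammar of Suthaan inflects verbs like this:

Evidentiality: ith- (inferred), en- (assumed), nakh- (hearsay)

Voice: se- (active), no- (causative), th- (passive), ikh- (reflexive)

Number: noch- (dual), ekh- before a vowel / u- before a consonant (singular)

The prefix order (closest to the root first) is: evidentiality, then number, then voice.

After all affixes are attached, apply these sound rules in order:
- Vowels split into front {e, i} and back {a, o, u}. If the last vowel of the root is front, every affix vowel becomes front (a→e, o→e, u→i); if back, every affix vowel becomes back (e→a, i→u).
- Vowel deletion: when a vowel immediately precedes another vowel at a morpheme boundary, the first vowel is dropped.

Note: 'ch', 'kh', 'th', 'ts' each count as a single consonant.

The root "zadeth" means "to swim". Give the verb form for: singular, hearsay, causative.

Attach evidentiality hearsay nakh- → nakhzadeth.
Attach number singular u- (before consonant 'n') → unakhzadeth.
Attach voice causative no- → nounakhzadeth.
Apply vowel harmony: nounakhzadeth → neinekhzadeth.
Apply vowel deletion: neinekhzadeth → ninekhzadeth.

ninekhzadeth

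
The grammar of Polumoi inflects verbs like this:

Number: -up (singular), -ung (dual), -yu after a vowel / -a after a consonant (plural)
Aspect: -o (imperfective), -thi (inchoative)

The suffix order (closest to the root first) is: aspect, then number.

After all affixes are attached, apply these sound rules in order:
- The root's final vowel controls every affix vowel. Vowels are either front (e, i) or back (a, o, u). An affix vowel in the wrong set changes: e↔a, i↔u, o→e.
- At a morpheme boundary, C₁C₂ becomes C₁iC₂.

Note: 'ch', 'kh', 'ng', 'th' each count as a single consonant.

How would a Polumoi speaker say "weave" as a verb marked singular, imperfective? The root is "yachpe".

yachpeeip

Attach aspect imperfective -o → yachpeo.
Attach number singular -up → yachpeoup.
Apply vowel harmony: yachpeoup → yachpeeip.
Epenthesis: no change.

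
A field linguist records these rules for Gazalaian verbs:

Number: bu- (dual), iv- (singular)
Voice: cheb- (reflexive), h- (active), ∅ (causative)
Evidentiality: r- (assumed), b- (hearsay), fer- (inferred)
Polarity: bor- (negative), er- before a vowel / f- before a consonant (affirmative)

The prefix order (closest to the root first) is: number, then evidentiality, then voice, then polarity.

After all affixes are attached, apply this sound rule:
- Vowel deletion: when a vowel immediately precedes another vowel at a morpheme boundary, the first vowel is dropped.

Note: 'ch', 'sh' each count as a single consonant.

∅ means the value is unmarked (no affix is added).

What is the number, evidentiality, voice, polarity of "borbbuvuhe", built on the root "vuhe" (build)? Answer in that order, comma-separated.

Segment: bor-b-bu-vuhe.
number: bu- → dual.
evidentiality: b- → hearsay.
voice: ∅ → causative.
polarity: bor- → negative.

dual, hearsay, causative, negative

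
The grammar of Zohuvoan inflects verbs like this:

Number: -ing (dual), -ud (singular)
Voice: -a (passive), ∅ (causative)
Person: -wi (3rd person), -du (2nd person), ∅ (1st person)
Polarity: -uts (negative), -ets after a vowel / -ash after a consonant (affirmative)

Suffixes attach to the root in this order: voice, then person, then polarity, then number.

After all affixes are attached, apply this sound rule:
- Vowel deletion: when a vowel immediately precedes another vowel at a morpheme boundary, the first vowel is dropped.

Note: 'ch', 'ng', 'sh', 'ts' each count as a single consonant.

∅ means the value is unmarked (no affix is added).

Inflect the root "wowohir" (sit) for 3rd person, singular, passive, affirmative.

wowohirawetsud

Attach voice passive -a → wowohira.
Attach person 3rd person -wi → wowohirawi.
Attach polarity affirmative -ets (after vowel 'i') → wowohirawiets.
Attach number singular -ud → wowohirawietsud.
Apply vowel deletion: wowohirawietsud → wowohirawetsud.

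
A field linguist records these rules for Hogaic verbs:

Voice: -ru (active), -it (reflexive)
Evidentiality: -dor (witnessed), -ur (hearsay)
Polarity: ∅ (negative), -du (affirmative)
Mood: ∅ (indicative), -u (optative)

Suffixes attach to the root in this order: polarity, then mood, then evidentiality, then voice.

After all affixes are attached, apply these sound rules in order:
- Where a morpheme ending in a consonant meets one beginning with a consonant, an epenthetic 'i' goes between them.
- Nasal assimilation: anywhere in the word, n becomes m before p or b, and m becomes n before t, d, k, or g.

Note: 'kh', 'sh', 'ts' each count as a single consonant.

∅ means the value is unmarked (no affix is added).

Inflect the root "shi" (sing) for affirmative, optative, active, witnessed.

Attach polarity affirmative -du → shidu.
Attach mood optative -u → shiduu.
Attach evidentiality witnessed -dor → shiduudor.
Attach voice active -ru → shiduudorru.
Apply epenthesis: shiduudorru → shiduudoriru.
Nasal assimilation: no change.

shiduudoriru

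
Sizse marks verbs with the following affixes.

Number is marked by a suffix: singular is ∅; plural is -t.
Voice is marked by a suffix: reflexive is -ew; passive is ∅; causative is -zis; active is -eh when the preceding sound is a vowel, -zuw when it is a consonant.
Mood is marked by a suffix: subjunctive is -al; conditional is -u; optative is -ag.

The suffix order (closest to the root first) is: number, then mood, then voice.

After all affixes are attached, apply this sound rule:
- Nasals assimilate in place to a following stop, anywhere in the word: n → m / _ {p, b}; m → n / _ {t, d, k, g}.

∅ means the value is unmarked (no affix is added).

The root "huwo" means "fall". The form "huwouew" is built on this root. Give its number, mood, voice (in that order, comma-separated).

singular, conditional, reflexive

Segment: huwo-u-ew.
number: ∅ → singular.
mood: -u → conditional.
voice: -ew → reflexive.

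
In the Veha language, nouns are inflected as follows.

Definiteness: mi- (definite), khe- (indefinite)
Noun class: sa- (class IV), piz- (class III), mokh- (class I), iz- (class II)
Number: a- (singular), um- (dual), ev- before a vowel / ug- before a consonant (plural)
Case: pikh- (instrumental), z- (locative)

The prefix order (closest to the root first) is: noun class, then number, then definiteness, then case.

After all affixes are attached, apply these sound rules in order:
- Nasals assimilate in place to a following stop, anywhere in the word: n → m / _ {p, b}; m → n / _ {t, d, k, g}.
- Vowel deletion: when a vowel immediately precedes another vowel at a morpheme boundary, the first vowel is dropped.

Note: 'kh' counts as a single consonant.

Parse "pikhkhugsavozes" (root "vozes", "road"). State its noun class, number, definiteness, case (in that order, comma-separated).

class IV, plural, indefinite, instrumental

Segment: pikh-khe-ug-sa-vozes.
noun class: sa- → class IV.
number: ev/ug- → plural.
definiteness: khe- → indefinite.
case: pikh- → instrumental.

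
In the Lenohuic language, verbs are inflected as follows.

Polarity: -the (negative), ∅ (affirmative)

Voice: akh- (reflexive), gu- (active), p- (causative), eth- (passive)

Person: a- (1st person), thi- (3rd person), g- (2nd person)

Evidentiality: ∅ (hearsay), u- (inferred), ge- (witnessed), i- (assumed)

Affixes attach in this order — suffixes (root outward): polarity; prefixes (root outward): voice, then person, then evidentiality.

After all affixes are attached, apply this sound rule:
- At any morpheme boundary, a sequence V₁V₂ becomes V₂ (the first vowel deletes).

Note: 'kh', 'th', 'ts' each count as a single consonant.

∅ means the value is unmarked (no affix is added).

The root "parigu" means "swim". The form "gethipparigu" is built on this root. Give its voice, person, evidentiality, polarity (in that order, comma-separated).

causative, 3rd person, witnessed, affirmative

Segment: ge-thi-p-parigu.
voice: p- → causative.
person: thi- → 3rd person.
evidentiality: ge- → witnessed.
polarity: ∅ → affirmative.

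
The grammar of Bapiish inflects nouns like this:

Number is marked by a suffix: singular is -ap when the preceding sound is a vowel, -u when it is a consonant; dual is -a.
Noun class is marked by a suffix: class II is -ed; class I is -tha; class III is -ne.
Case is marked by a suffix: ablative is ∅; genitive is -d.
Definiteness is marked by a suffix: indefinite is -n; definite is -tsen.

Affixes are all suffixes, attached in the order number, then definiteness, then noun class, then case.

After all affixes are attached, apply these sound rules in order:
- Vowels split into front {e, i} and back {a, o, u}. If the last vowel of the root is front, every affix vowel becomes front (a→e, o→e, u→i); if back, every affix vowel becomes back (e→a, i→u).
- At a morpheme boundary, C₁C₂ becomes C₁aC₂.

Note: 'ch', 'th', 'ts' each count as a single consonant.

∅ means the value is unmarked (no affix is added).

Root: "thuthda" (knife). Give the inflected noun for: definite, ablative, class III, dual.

Attach number dual -a → thuthdaa.
Attach definiteness definite -tsen → thuthdaatsen.
Attach noun class class III -ne → thuthdaatsenne.
case = ablative: zero marking, form stays thuthdaatsenne.
Apply vowel harmony: thuthdaatsenne → thuthdaatsanna.
Apply epenthesis: thuthdaatsanna → thuthdaatsanana.

thuthdaatsanana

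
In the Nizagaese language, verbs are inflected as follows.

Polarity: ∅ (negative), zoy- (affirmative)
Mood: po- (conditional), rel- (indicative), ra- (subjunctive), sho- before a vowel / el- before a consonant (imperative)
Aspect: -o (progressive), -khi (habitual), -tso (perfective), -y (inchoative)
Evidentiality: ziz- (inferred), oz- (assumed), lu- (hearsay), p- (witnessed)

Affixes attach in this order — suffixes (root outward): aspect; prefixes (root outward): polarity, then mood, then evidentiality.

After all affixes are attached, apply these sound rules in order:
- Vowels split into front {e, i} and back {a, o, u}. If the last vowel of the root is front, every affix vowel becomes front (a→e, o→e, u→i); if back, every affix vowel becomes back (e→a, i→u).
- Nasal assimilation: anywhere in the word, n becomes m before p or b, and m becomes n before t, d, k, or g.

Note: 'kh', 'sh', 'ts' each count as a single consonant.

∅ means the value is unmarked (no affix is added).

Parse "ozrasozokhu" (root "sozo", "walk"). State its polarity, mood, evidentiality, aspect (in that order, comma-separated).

negative, subjunctive, assumed, habitual

Segment: oz-ra-sozo-khi.
polarity: ∅ → negative.
mood: ra- → subjunctive.
evidentiality: oz- → assumed.
aspect: -khi → habitual.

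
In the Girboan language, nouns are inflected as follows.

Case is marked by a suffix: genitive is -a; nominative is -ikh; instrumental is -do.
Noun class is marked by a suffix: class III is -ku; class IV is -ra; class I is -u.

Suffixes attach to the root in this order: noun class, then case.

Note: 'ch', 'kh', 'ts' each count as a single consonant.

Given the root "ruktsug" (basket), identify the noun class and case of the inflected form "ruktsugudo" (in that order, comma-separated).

class I, instrumental

Segment: ruktsug-u-do.
noun class: -u → class I.
case: -do → instrumental.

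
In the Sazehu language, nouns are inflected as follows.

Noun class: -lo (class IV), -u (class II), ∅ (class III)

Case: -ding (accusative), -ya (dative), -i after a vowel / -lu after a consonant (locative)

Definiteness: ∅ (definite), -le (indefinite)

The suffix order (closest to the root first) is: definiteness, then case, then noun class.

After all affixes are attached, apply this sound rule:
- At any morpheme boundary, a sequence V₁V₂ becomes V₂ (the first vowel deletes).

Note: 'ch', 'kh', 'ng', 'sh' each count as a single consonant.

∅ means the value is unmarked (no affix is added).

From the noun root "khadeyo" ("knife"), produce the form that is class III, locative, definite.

khadeyi

definiteness = definite: zero marking, form stays khadeyo.
Attach case locative -i (after vowel 'o') → khadeyoi.
noun class = class III: zero marking, form stays khadeyoi.
Apply vowel deletion: khadeyoi → khadeyi.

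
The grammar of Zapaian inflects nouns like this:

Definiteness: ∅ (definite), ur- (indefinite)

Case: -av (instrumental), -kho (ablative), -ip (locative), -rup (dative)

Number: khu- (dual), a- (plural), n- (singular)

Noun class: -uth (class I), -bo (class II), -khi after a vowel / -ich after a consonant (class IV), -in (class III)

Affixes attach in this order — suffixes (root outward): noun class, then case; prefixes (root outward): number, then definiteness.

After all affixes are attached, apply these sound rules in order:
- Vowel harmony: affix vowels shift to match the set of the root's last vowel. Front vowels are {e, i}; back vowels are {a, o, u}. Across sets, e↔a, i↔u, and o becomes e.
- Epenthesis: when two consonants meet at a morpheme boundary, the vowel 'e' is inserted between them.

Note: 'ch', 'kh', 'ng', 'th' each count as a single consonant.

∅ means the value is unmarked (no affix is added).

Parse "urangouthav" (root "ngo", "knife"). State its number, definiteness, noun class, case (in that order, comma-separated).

plural, indefinite, class I, instrumental

Segment: ur-a-ngo-uth-av.
number: a- → plural.
definiteness: ur- → indefinite.
noun class: -uth → class I.
case: -av → instrumental.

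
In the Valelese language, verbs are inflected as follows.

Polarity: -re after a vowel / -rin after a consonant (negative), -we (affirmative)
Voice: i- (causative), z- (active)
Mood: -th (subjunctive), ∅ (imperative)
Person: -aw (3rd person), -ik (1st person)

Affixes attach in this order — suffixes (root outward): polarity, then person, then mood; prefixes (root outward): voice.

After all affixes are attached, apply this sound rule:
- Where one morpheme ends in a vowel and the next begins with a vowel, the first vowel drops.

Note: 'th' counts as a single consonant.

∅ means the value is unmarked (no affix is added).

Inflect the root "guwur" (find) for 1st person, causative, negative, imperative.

Attach polarity negative -rin (after consonant 'r') → guwurrin.
Attach person 1st person -ik → guwurrinik.
Attach voice causative i- → iguwurrinik.
mood = imperative: zero marking, form stays iguwurrinik.
Vowel deletion: no change.

iguwurrinik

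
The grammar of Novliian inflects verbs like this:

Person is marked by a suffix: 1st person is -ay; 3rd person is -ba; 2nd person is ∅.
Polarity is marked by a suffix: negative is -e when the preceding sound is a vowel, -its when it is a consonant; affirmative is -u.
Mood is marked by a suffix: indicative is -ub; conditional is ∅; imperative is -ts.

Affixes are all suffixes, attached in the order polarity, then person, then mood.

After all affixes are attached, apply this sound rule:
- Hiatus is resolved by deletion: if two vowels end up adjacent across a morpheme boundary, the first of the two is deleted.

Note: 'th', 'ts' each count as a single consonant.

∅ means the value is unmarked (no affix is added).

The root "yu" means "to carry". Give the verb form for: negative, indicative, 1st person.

Attach polarity negative -e (after vowel 'u') → yue.
Attach person 1st person -ay → yueay.
Attach mood indicative -ub → yueayub.
Apply vowel deletion: yueayub → yayub.

yayub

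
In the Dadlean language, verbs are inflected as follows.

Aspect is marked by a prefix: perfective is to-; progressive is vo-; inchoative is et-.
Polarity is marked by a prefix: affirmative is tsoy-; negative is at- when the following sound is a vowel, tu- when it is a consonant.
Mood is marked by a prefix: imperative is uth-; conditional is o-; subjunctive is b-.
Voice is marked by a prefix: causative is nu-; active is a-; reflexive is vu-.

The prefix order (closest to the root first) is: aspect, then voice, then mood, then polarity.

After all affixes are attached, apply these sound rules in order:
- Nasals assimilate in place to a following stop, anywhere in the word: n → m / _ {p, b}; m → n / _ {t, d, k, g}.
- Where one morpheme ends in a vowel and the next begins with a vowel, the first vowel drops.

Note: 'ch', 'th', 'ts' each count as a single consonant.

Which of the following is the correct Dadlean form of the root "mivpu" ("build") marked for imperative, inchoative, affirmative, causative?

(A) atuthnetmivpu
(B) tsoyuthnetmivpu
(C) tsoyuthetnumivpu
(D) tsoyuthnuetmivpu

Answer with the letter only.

B

Attach aspect inchoative et- → etmivpu.
Attach voice causative nu- → nuetmivpu.
Attach mood imperative uth- → uthnuetmivpu.
Attach polarity affirmative tsoy- → tsoyuthnuetmivpu.
Nasal assimilation: no change.
Apply vowel deletion: tsoyuthnuetmivpu → tsoyuthnetmivpu.
So the correct form is tsoyuthnetmivpu, option (B).
(A) atuthnetmivpu is wrong: it uses negative instead of affirmative for polarity.
(C) tsoyuthetnumivpu is wrong: it has the affixes in the wrong order.
(D) tsoyuthnuetmivpu is wrong: it fails to apply the sound rule(s).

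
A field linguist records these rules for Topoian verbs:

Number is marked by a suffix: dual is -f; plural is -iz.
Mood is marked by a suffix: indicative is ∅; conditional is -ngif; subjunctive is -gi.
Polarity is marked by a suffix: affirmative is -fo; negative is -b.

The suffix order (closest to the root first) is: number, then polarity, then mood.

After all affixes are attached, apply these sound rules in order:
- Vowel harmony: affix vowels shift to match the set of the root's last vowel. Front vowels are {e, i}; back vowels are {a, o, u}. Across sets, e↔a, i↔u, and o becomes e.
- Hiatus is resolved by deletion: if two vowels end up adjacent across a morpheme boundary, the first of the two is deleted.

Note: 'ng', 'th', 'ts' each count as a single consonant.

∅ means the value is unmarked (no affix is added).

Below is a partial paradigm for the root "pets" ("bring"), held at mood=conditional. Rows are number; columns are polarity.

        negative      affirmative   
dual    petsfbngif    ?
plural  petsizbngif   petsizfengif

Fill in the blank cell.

Attach number dual -f → petsf.
Attach polarity affirmative -fo → petsffo.
Attach mood conditional -ngif → petsffongif.
Apply vowel harmony: petsffongif → petsffengif.
Vowel deletion: no change.

petsffengif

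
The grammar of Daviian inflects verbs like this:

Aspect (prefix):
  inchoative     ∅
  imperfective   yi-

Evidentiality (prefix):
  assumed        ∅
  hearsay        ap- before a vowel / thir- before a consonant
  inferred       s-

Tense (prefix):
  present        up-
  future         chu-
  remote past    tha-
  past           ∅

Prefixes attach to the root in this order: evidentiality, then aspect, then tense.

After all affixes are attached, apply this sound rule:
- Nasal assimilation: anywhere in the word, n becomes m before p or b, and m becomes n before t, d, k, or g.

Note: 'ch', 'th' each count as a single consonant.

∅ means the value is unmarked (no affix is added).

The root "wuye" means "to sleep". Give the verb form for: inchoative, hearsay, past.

thirwuye

Attach evidentiality hearsay thir- (before consonant 'w') → thirwuye.
aspect = inchoative: zero marking, form stays thirwuye.
tense = past: zero marking, form stays thirwuye.
Nasal assimilation: no change.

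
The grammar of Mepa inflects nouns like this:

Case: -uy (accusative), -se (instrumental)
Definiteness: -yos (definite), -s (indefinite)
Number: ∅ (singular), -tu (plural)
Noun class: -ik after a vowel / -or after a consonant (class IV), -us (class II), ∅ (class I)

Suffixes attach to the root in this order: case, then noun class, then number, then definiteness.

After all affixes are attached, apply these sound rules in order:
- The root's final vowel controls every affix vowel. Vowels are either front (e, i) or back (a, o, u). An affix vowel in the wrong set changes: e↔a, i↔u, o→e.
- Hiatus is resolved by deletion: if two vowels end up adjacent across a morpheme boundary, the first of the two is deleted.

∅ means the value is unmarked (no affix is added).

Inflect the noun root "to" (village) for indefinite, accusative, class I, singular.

Attach case accusative -uy → touy.
noun class = class I: zero marking, form stays touy.
number = singular: zero marking, form stays touy.
Attach definiteness indefinite -s → touys.
Vowel harmony: no change.
Apply vowel deletion: touys → tuys.

tuys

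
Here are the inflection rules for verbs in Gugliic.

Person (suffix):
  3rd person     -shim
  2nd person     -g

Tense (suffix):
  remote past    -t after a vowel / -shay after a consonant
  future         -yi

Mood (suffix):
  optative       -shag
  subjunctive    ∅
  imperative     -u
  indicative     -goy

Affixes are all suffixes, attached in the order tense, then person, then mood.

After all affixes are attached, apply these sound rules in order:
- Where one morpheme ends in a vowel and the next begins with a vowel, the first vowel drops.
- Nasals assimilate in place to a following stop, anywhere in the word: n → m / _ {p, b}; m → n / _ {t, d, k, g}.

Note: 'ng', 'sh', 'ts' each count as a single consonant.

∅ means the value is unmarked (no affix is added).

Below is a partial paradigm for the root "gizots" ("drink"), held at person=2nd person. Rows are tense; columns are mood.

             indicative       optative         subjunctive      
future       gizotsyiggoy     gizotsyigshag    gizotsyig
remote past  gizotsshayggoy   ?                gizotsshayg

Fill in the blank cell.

gizotsshaygshag

Attach tense remote past -shay (after consonant 'ts') → gizotsshay.
Attach person 2nd person -g → gizotsshayg.
Attach mood optative -shag → gizotsshaygshag.
Vowel deletion: no change.
Nasal assimilation: no change.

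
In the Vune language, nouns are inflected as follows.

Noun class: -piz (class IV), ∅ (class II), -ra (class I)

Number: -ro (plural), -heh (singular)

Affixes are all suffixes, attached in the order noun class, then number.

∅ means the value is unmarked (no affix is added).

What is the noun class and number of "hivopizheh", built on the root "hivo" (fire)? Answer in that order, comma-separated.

class IV, singular

Segment: hivo-piz-heh.
noun class: -piz → class IV.
number: -heh → singular.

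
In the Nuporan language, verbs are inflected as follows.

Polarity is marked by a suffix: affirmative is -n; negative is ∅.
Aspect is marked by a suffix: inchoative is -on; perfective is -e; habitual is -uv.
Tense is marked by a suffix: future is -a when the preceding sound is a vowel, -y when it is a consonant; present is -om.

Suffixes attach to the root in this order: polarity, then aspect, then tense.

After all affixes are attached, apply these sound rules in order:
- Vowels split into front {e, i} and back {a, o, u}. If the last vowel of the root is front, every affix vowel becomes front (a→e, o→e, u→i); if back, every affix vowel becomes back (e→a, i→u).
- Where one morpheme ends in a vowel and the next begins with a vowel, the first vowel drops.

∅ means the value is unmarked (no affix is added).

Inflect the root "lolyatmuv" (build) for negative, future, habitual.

lolyatmuvuvy

polarity = negative: zero marking, form stays lolyatmuv.
Attach aspect habitual -uv → lolyatmuvuv.
Attach tense future -y (after consonant 'v') → lolyatmuvuvy.
Vowel harmony: no change.
Vowel deletion: no change.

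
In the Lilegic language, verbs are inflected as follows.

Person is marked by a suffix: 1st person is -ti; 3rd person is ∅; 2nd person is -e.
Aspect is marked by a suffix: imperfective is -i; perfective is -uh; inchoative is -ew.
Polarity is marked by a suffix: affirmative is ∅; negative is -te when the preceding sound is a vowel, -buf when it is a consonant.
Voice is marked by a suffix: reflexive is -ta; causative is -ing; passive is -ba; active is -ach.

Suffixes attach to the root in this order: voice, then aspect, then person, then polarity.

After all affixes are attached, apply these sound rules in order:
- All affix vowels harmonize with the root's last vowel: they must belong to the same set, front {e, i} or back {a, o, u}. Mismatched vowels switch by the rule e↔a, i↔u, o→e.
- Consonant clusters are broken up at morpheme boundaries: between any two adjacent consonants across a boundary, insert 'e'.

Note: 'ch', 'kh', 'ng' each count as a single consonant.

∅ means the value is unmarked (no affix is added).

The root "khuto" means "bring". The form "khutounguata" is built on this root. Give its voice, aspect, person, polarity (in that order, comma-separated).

causative, imperfective, 2nd person, negative

Segment: khuto-ing-i-e-te.
voice: -ing → causative.
aspect: -i → imperfective.
person: -e → 2nd person.
polarity: -te/buf → negative.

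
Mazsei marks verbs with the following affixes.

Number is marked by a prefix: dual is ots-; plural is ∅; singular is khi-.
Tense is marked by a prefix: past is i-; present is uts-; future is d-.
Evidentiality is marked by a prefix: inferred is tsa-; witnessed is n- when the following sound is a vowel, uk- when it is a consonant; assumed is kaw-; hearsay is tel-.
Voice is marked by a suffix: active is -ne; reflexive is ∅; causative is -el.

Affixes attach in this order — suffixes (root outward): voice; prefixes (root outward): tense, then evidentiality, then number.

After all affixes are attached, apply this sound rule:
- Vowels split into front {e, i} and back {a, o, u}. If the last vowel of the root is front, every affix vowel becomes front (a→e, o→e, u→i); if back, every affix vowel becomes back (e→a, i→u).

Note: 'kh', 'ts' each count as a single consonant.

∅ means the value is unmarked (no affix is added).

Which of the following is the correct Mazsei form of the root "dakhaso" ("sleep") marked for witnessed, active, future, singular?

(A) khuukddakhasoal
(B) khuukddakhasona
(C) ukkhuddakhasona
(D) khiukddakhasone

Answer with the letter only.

Attach tense future d- → ddakhaso.
Attach evidentiality witnessed uk- (before consonant 'd') → ukddakhaso.
Attach number singular khi- → khiukddakhaso.
Attach voice active -ne → khiukddakhasone.
Apply vowel harmony: khiukddakhasone → khuukddakhasona.
So the correct form is khuukddakhasona, option (B).
(C) ukkhuddakhasona is wrong: it has the affixes in the wrong order.
(D) khiukddakhasone is wrong: it fails to apply the sound rule(s).
(A) khuukddakhasoal is wrong: it uses causative instead of active for voice.

B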